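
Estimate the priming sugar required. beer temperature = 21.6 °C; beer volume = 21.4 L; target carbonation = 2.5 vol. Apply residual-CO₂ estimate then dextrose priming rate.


residual = 14.695·(0.01821 + 0.09011·e^(−0.04·T));  sugar = (target − residual)·4.0·V
residual = 14.695·(0.01821 + 0.09011·e^(−0.04·21.6)) = 0.8257
sugar = (2.5 − 0.8257)·4.0·21.4

143.3204 g


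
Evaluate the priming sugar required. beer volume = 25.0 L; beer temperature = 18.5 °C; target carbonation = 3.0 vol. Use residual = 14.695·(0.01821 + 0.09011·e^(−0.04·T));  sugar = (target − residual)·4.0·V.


residual = 14.695·(0.01821 + 0.09011·e^(−0.04·18.5)) = 0.8994
sugar = (3.0 − 0.8994)·4.0·25.0

210.0626 g


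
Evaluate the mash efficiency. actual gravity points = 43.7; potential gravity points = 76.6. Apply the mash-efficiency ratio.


efficiency = actual / potential × 100
efficiency = 43.7 / 76.6 × 100

57.0496 %


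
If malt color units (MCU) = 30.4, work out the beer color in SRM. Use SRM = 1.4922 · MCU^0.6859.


SRM = 1.4922 · 30.4^0.6859

15.5214 SRM


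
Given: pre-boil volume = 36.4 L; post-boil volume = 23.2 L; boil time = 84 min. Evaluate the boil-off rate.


rate = (V_pre − V_post) / (t_min/60)
rate = (36.4 − 23.2) / (84/60)

9.4286 L/hr


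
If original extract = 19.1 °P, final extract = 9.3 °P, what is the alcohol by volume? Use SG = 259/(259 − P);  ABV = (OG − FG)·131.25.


OG = 259/(259 − 19.1) = 1.0796
FG = 259/(259 − 9.3) = 1.0372
ABV = (1.0796 − 1.0372)·131.25

5.5613 % ABV


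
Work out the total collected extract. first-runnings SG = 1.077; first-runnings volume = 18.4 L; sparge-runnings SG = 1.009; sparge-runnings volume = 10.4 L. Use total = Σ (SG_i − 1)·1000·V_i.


first = (1.077 − 1)·1000·18.4 = 1416.8000
sparge = (1.009 − 1)·1000·10.4 = 93.6000
total = 1416.8000 + 93.6000

1510.4000 gravity·L


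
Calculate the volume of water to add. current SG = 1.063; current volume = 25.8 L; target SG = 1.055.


V_water = V·((SG_curr − 1)/(SG_target − 1) − 1)
V_water = 25.8·((1.063 − 1)/(1.055 − 1) − 1)

3.7527 L


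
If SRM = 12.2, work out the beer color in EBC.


EBC = SRM · 1.97
EBC = 12.2 · 1.97

24.0340 EBC


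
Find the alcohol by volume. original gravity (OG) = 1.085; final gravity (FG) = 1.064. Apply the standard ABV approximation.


ABV = (OG − FG) · 131.25
ABV = (1.085 − 1.064) · 131.25

2.7562 % ABV


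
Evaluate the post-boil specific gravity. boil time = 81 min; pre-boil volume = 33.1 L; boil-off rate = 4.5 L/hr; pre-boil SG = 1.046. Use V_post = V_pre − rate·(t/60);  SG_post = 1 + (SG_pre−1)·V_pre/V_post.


V_post = 33.1 − 4.5·(81/60) = 27.0250
SG_post = 1 + (1.046 − 1)·33.1/27.0250

1.0563


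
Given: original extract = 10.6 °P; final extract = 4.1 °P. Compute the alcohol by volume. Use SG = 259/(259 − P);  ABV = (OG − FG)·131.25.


OG = 259/(259 − 10.6) = 1.0427
FG = 259/(259 − 4.1) = 1.0161
ABV = (1.0427 − 1.0161)·131.25

3.4897 % ABV


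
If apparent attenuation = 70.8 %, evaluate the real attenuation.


RA = AA · 0.8192
RA = 70.8 · 0.8192

57.9994 %


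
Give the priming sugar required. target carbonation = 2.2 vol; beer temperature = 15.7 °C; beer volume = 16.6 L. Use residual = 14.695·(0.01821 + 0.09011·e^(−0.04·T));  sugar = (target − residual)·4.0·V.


residual = 14.695·(0.01821 + 0.09011·e^(−0.04·15.7)) = 0.9742
sugar = (2.2 − 0.9742)·4.0·16.6

81.3899 g


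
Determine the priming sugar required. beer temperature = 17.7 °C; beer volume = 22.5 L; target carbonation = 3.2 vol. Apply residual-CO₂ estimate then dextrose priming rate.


residual = 14.695·(0.01821 + 0.09011·e^(−0.04·T));  sugar = (target − residual)·4.0·V
residual = 14.695·(0.01821 + 0.09011·e^(−0.04·17.7)) = 0.9199
sugar = (3.2 − 0.9199)·4.0·22.5

205.2074 g


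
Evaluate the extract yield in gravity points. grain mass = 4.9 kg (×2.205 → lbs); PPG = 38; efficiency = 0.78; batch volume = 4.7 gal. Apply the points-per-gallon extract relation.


points = lbs × PPG × eff / vol
lbs = 4.9 × 2.205 = 10.8045
points = 10.8045 × 38 × 0.78 / 4.7

68.1373 points


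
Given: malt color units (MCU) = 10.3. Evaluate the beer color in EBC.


SRM = 1.4922·MCU^0.6859;  EBC = SRM·1.97
SRM = 1.4922·10.3^0.6859 = 7.3881
EBC = 7.3881·1.97

14.5545 EBC


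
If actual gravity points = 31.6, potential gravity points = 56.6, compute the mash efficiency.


efficiency = actual / potential × 100
efficiency = 31.6 / 56.6 × 100

55.8304 %


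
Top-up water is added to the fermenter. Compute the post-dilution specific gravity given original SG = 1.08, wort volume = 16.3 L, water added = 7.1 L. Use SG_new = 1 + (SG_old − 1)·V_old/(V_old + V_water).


pts = (1.08 − 1)·1000·16.3/(16.3 + 7.1) = 55.7265
SG_new = 1 + 55.7265/1000

1.0557


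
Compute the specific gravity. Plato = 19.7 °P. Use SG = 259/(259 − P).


SG = 259/(259 − 19.7)

1.0823


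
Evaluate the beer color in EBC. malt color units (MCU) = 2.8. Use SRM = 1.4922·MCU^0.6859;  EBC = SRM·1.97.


SRM = 1.4922·2.8^0.6859 = 3.0237
EBC = 3.0237·1.97

5.9566 EBC


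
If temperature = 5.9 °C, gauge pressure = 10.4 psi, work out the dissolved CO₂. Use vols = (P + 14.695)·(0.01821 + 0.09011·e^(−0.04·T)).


vols = (10.4 + 14.695)·(0.01821 + 0.09011·e^(−0.04·5.9))

2.2429 volumes


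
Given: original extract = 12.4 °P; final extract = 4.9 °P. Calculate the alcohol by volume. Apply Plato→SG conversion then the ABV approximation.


SG = 259/(259 − P);  ABV = (OG − FG)·131.25
OG = 259/(259 − 12.4) = 1.0503
FG = 259/(259 − 4.9) = 1.0193
ABV = (1.0503 − 1.0193)·131.25

4.0688 % ABV


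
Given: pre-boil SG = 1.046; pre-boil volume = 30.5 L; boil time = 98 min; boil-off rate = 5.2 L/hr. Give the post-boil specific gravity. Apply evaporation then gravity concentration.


V_post = V_pre − rate·(t/60);  SG_post = 1 + (SG_pre−1)·V_pre/V_post
V_post = 30.5 − 5.2·(98/60) = 22.0067
SG_post = 1 + (1.046 − 1)·30.5/22.0067

1.0638


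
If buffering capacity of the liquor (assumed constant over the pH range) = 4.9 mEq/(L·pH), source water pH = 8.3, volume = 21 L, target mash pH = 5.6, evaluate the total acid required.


acid = buffering capacity · (pH_source − pH_target) · V
acid = 4.9 · (8.3 − 5.6) · 21

277.8300 mEq


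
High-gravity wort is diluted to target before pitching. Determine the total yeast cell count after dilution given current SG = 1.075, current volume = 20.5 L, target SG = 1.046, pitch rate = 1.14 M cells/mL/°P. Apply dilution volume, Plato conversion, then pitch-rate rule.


V_w = V·((SG_c−1)/(SG_t−1)−1);  °P = 259 − 259/SG_t;  cells = rate·(V+V_w)·°P
V_w = 20.5·((1.075−1)/(1.046−1)−1) = 12.9239
V_final = 20.5 + 12.9239 = 33.4239
°P = 259 − 259/1.046 = 11.3901
cells = 1.14·33.4239·11.3901

433.9983 billion cells


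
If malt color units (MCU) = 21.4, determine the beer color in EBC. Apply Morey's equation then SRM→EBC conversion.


SRM = 1.4922·MCU^0.6859;  EBC = SRM·1.97
SRM = 1.4922·21.4^0.6859 = 12.1999
EBC = 12.1999·1.97

24.0339 EBC


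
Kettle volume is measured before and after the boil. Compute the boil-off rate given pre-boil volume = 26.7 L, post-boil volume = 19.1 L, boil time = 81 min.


rate = (V_pre − V_post) / (t_min/60)
rate = (26.7 − 19.1) / (81/60)

5.6296 L/hr


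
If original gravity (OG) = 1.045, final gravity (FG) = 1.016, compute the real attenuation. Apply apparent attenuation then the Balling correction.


AA = (OG−FG)/(OG−1)·100;  RA = AA·0.8192
AA = (1.045 − 1.016)/(1.045 − 1)·100 = 64.4444
RA = 64.4444·0.8192

52.7929 %


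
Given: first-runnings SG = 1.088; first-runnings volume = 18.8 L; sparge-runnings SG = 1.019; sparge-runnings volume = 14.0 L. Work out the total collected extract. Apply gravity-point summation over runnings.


total = Σ (SG_i − 1)·1000·V_i
first = (1.088 − 1)·1000·18.8 = 1654.4000
sparge = (1.019 − 1)·1000·14.0 = 266.0000
total = 1654.4000 + 266.0000

1920.4000 gravity·L


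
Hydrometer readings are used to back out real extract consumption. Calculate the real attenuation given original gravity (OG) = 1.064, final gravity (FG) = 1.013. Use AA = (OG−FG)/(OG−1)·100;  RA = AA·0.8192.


AA = (1.064 − 1.013)/(1.064 − 1)·100 = 79.6875
RA = 79.6875·0.8192

65.2800 %


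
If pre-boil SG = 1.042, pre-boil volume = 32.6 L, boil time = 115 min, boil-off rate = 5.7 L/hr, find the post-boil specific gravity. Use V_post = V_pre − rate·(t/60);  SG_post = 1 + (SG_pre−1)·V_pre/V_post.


V_post = 32.6 − 5.7·(115/60) = 21.6750
SG_post = 1 + (1.042 − 1)·32.6/21.6750

1.0632


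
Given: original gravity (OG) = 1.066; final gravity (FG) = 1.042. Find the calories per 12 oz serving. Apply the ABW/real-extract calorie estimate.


ABW = (OG−FG)·131.25·0.79/FG;  °P = 259 − 259/SG (for OG→OE and FG→AE);  RE = 0.1808·OE + 0.8192·AE;  Cal = (6.9·ABW + 4·(RE−0.1))·FG·3.55
ABW = (1.066 − 1.042)·131.25·0.79/1.042 = 2.3882
OE = 259 − 259/1.066 = 16.0356 °P
AE = 259 − 259/1.042 = 10.4395 °P
RE = 0.1808·16.0356 + 0.8192·10.4395 = 11.4513 °P
Cal = (6.9·2.3882 + 4·(11.4513−0.1))·1.042·3.55

228.9144 kcal


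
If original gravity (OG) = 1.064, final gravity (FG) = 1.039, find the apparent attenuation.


AA = (OG − FG)/(OG − 1) · 100
AA = (1.064 − 1.039)/(1.064 − 1) · 100

39.0625 %


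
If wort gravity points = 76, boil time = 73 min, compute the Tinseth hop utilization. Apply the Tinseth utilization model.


U = 1.65·0.000125^(GP/1000) · (1 − e^(−0.04·t))/4.15
bigness = 1.65·0.000125^(76/1000) = 0.8334
boil_factor = (1 − e^(−0.04·73))/4.15 = 0.2280
U = 0.8334 · 0.2280

0.1900


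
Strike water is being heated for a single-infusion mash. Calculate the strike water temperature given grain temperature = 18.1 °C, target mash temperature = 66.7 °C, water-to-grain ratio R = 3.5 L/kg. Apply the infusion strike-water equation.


T_strike = (0.41/R)·(T_mash − T_grain) + T_mash
T_strike = (0.41/3.5)·(66.7 − 18.1) + 66.7

72.3931 °C


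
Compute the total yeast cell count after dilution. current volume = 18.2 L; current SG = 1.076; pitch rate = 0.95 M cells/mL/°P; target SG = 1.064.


V_w = V·((SG_c−1)/(SG_t−1)−1);  °P = 259 − 259/SG_t;  cells = rate·(V+V_w)·°P
V_w = 18.2·((1.076−1)/(1.064−1)−1) = 3.4125
V_final = 18.2 + 3.4125 = 21.6125
°P = 259 − 259/1.064 = 15.5789
cells = 0.95·21.6125·15.5789

319.8650 billion cells


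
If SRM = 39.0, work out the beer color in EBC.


EBC = SRM · 1.97
EBC = 39.0 · 1.97

76.8300 EBC


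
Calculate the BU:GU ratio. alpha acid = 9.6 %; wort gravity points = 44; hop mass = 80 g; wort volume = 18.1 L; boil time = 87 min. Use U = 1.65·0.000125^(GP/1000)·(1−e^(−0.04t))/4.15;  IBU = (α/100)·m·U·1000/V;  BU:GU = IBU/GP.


U = 1.65·0.000125^(44/1000)·(1−e^(−0.04·87))/4.15 = 0.2595
IBU = (9.6/100)·80·0.2595·1000/18.1 = 110.1013
BU:GU = 110.1013/44

2.5023


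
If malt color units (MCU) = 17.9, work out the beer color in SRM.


SRM = 1.4922 · MCU^0.6859
SRM = 1.4922 · 17.9^0.6859

10.7934 SRM


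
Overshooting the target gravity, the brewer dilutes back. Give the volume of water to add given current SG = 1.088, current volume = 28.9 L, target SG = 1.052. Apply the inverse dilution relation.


V_water = V·((SG_curr − 1)/(SG_target − 1) − 1)
V_water = 28.9·((1.088 − 1)/(1.052 − 1) − 1)

20.0077 L


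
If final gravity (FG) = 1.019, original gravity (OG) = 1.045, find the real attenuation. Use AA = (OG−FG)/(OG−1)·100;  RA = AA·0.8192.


AA = (1.045 − 1.019)/(1.045 − 1)·100 = 57.7778
RA = 57.7778·0.8192

47.3316 %


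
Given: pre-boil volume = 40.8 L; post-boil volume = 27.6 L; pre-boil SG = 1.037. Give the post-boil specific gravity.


SG_post = 1 + (SG_pre − 1)·V_pre/V_post
pts_pre = (1.037 − 1)·1000 = 37.0000
pts_post = 37.0000·40.8/27.6 = 54.6957
SG_post = 1 + 54.6957/1000

1.0547


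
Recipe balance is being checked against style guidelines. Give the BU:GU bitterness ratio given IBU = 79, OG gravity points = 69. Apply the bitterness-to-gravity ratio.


BU:GU = IBU / OG_points
BU:GU = 79 / 69

1.1449


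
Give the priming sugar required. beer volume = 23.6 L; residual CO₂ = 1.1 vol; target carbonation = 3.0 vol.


sugar = (target − residual)·4.0·V
sugar = (3.0 − 1.1)·4.0·23.6

179.3600 g


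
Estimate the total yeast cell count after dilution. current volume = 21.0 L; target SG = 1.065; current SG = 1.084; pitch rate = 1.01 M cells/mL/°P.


V_w = V·((SG_c−1)/(SG_t−1)−1);  °P = 259 − 259/SG_t;  cells = rate·(V+V_w)·°P
V_w = 21.0·((1.084−1)/(1.065−1)−1) = 6.1385
V_final = 21.0 + 6.1385 = 27.1385
°P = 259 − 259/1.065 = 15.8075
cells = 1.01·27.1385·15.8075

433.2815 billion cells


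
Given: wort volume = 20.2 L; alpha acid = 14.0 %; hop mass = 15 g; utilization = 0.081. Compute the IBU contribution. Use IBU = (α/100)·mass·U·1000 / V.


IBU = (14.0/100)·15·0.081·1000 / 20.2

8.4208 IBU


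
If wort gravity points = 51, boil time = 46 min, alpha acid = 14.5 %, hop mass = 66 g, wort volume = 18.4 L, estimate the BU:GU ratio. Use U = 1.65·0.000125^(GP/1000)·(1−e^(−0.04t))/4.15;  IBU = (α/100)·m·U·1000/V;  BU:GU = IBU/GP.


U = 1.65·0.000125^(51/1000)·(1−e^(−0.04·46))/4.15 = 0.2115
IBU = (14.5/100)·66·0.2115·1000/18.4 = 109.9924
BU:GU = 109.9924/51

2.1567


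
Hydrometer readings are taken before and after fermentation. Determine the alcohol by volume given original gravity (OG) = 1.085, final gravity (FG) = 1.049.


ABV = (OG − FG) · 131.25
ABV = (1.085 − 1.049) · 131.25

4.7250 % ABV


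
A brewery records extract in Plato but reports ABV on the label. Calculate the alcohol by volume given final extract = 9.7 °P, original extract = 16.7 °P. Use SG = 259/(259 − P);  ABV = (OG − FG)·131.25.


OG = 259/(259 − 16.7) = 1.0689
FG = 259/(259 − 9.7) = 1.0389
ABV = (1.0689 − 1.0389)·131.25

3.9393 % ABV


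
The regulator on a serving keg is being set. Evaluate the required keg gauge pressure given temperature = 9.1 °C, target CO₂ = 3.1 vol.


psi = vols/(0.01821 + 0.09011·e^(−0.04·T)) − 14.695
psi = 3.1/(0.01821 + 0.09011·e^(−0.04·9.1)) − 14.695

23.6587 psi


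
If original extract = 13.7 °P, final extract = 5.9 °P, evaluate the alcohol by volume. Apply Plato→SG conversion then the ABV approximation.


SG = 259/(259 − P);  ABV = (OG − FG)·131.25
OG = 259/(259 − 13.7) = 1.0558
FG = 259/(259 − 5.9) = 1.0233
ABV = (1.0558 − 1.0233)·131.25

4.2707 % ABV


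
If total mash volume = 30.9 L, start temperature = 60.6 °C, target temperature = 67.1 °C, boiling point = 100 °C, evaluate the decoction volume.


V_dec = V_total·(T_target − T_start)/(T_boil − T_start)
V_dec = 30.9·(67.1 − 60.6)/(100 − 60.6)

5.0977 L


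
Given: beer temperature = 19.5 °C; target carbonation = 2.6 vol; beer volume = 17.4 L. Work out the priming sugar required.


residual = 14.695·(0.01821 + 0.09011·e^(−0.04·T));  sugar = (target − residual)·4.0·V
residual = 14.695·(0.01821 + 0.09011·e^(−0.04·19.5)) = 0.8746
sugar = (2.6 − 0.8746)·4.0·17.4

120.0877 g


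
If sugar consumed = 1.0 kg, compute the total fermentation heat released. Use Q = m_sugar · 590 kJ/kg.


Q = 1.0 · 590

590.0000 kJ


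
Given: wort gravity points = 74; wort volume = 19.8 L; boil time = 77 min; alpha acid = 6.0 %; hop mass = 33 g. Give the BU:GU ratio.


U = 1.65·0.000125^(GP/1000)·(1−e^(−0.04t))/4.15;  IBU = (α/100)·m·U·1000/V;  BU:GU = IBU/GP
U = 1.65·0.000125^(74/1000)·(1−e^(−0.04·77))/4.15 = 0.1951
IBU = (6.0/100)·33·0.1951·1000/19.8 = 19.5063
BU:GU = 19.5063/74

0.2636


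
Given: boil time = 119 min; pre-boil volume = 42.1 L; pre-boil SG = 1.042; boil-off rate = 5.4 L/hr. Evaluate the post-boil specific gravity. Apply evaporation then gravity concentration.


V_post = V_pre − rate·(t/60);  SG_post = 1 + (SG_pre−1)·V_pre/V_post
V_post = 42.1 − 5.4·(119/60) = 31.3900
SG_post = 1 + (1.042 − 1)·42.1/31.3900

1.0563


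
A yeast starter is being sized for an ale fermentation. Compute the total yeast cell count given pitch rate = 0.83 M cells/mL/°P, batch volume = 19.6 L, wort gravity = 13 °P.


cells (billions) = rate · V_L · °P
cells = 0.83 · 19.6 · 13

211.4840 billion cells


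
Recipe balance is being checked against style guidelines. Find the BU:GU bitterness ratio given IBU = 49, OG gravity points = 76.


BU:GU = IBU / OG_points
BU:GU = 49 / 76

0.6447


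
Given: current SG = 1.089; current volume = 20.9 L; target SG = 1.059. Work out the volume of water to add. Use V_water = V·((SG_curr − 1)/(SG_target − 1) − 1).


V_water = 20.9·((1.089 − 1)/(1.059 − 1) − 1)

10.6271 L


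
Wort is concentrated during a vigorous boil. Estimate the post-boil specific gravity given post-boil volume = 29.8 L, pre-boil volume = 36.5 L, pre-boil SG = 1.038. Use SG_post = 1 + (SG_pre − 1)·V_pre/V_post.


pts_pre = (1.038 − 1)·1000 = 38.0000
pts_post = 38.0000·36.5/29.8 = 46.5436
SG_post = 1 + 46.5436/1000

1.0465


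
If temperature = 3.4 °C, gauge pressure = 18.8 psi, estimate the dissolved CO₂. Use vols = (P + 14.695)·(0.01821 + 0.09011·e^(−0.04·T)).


vols = (18.8 + 14.695)·(0.01821 + 0.09011·e^(−0.04·3.4))

3.2444 volumes


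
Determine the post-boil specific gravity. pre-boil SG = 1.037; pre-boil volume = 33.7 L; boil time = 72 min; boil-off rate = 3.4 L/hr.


V_post = V_pre − rate·(t/60);  SG_post = 1 + (SG_pre−1)·V_pre/V_post
V_post = 33.7 − 3.4·(72/60) = 29.6200
SG_post = 1 + (1.037 − 1)·33.7/29.6200

1.0421


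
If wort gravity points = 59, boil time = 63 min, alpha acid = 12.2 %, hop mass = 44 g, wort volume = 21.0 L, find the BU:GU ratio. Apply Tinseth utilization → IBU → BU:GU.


U = 1.65·0.000125^(GP/1000)·(1−e^(−0.04t))/4.15;  IBU = (α/100)·m·U·1000/V;  BU:GU = IBU/GP
U = 1.65·0.000125^(59/1000)·(1−e^(−0.04·63))/4.15 = 0.2151
IBU = (12.2/100)·44·0.2151·1000/21.0 = 54.9943
BU:GU = 54.9943/59

0.9321


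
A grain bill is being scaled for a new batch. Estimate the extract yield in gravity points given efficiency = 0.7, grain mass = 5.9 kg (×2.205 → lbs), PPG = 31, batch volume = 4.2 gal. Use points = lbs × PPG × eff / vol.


lbs = 5.9 × 2.205 = 13.0095
points = 13.0095 × 31 × 0.7 / 4.2

67.2157 points


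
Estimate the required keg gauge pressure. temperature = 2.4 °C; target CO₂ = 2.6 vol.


psi = vols/(0.01821 + 0.09011·e^(−0.04·T)) − 14.695
psi = 2.6/(0.01821 + 0.09011·e^(−0.04·2.4)) − 14.695

11.2864 psi


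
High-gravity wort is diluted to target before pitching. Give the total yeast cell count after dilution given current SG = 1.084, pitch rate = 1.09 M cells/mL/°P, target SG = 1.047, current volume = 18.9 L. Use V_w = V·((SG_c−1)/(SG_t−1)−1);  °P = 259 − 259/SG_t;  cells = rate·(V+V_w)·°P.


V_w = 18.9·((1.084−1)/(1.047−1)−1) = 14.8787
V_final = 18.9 + 14.8787 = 33.7787
°P = 259 − 259/1.047 = 11.6266
cells = 1.09·33.7787·11.6266

428.0758 billion cells


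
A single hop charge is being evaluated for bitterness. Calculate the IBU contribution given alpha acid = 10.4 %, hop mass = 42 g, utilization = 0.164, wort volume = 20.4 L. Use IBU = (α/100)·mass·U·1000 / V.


IBU = (10.4/100)·42·0.164·1000 / 20.4

35.1153 IBU


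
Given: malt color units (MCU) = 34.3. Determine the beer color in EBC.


SRM = 1.4922·MCU^0.6859;  EBC = SRM·1.97
SRM = 1.4922·34.3^0.6859 = 16.8611
EBC = 16.8611·1.97

33.2163 EBC


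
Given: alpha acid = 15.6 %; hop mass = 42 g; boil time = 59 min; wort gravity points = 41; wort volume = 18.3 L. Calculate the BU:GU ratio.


U = 1.65·0.000125^(GP/1000)·(1−e^(−0.04t))/4.15;  IBU = (α/100)·m·U·1000/V;  BU:GU = IBU/GP
U = 1.65·0.000125^(41/1000)·(1−e^(−0.04·59))/4.15 = 0.2491
IBU = (15.6/100)·42·0.2491·1000/18.3 = 89.1782
BU:GU = 89.1782/41

2.1751


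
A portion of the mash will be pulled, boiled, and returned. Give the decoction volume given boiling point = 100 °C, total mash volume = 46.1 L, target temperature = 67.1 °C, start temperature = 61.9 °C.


V_dec = V_total·(T_target − T_start)/(T_boil − T_start)
V_dec = 46.1·(67.1 − 61.9)/(100 − 61.9)

6.2919 L


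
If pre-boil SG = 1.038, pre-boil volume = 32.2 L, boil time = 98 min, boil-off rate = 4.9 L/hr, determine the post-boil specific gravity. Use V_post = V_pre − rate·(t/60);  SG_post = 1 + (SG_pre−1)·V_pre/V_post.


V_post = 32.2 − 4.9·(98/60) = 24.1967
SG_post = 1 + (1.038 − 1)·32.2/24.1967

1.0506


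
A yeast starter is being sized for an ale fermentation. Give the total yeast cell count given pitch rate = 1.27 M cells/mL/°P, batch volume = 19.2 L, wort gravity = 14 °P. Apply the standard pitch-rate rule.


cells (billions) = rate · V_L · °P
cells = 1.27 · 19.2 · 14

341.3760 billion cells


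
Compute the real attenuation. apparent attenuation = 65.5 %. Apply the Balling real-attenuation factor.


RA = AA · 0.8192
RA = 65.5 · 0.8192

53.6576 %


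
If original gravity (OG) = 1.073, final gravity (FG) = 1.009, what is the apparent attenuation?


AA = (OG − FG)/(OG − 1) · 100
AA = (1.073 − 1.009)/(1.073 − 1) · 100

87.6712 %


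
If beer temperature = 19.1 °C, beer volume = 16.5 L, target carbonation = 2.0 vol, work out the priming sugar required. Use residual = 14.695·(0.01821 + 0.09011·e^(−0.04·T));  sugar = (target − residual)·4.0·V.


residual = 14.695·(0.01821 + 0.09011·e^(−0.04·19.1)) = 0.8844
sugar = (2.0 − 0.8844)·4.0·16.5

73.6301 g


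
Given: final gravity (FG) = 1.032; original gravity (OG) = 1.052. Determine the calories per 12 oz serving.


ABW = (OG−FG)·131.25·0.79/FG;  °P = 259 − 259/SG (for OG→OE and FG→AE);  RE = 0.1808·OE + 0.8192·AE;  Cal = (6.9·ABW + 4·(RE−0.1))·FG·3.55
ABW = (1.052 − 1.032)·131.25·0.79/1.032 = 2.0094
OE = 259 − 259/1.052 = 12.8023 °P
AE = 259 − 259/1.032 = 8.0310 °P
RE = 0.1808·12.8023 + 0.8192·8.0310 = 8.8937 °P
Cal = (6.9·2.0094 + 4·(8.8937−0.1))·1.032·3.55

179.6622 kcal


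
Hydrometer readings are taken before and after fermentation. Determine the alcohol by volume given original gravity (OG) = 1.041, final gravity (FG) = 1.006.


ABV = (OG − FG) · 131.25
ABV = (1.041 − 1.006) · 131.25

4.5937 % ABV


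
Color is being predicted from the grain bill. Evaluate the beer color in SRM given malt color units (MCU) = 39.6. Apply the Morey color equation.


SRM = 1.4922 · MCU^0.6859
SRM = 1.4922 · 39.6^0.6859

18.6074 SRM


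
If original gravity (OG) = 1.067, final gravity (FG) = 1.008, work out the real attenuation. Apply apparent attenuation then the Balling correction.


AA = (OG−FG)/(OG−1)·100;  RA = AA·0.8192
AA = (1.067 − 1.008)/(1.067 − 1)·100 = 88.0597
RA = 88.0597·0.8192

72.1385 %


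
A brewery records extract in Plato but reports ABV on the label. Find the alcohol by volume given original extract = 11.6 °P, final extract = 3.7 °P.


SG = 259/(259 − P);  ABV = (OG − FG)·131.25
OG = 259/(259 − 11.6) = 1.0469
FG = 259/(259 − 3.7) = 1.0145
ABV = (1.0469 − 1.0145)·131.25

4.2518 % ABV


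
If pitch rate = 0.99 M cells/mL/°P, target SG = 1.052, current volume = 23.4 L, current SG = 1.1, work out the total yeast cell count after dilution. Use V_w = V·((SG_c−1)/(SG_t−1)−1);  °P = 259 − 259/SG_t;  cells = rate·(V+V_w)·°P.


V_w = 23.4·((1.1−1)/(1.052−1)−1) = 21.6000
V_final = 23.4 + 21.6000 = 45.0000
°P = 259 − 259/1.052 = 12.8023
cells = 0.99·45.0000·12.8023

570.3416 billion cells


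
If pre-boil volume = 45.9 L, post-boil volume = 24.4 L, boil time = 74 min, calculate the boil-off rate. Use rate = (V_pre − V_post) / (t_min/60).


rate = (45.9 − 24.4) / (74/60)

17.4324 L/hr


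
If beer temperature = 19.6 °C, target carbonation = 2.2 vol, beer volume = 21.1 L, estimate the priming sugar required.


residual = 14.695·(0.01821 + 0.09011·e^(−0.04·T));  sugar = (target − residual)·4.0·V
residual = 14.695·(0.01821 + 0.09011·e^(−0.04·19.6)) = 0.8722
sugar = (2.2 − 0.8722)·4.0·21.1

112.0681 g


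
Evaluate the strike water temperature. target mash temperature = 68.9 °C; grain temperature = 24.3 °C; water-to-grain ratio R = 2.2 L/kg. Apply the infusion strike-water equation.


T_strike = (0.41/R)·(T_mash − T_grain) + T_mash
T_strike = (0.41/2.2)·(68.9 − 24.3) + 68.9

77.2118 °C


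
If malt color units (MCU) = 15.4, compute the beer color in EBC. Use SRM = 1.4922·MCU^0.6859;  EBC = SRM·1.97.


SRM = 1.4922·15.4^0.6859 = 9.7353
EBC = 9.7353·1.97

19.1785 EBC


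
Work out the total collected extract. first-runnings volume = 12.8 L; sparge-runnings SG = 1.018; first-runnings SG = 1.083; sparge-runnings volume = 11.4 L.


total = Σ (SG_i − 1)·1000·V_i
first = (1.083 − 1)·1000·12.8 = 1062.4000
sparge = (1.018 − 1)·1000·11.4 = 205.2000
total = 1062.4000 + 205.2000

1267.6000 gravity·L


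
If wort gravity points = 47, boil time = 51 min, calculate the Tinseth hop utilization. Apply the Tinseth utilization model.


U = 1.65·0.000125^(GP/1000) · (1 − e^(−0.04·t))/4.15
bigness = 1.65·0.000125^(47/1000) = 1.0815
boil_factor = (1 − e^(−0.04·51))/4.15 = 0.2096
U = 1.0815 · 0.2096

0.2267


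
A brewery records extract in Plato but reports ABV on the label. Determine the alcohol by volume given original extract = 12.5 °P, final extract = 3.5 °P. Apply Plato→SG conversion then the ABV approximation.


SG = 259/(259 − P);  ABV = (OG − FG)·131.25
OG = 259/(259 − 12.5) = 1.0507
FG = 259/(259 − 3.5) = 1.0137
ABV = (1.0507 − 1.0137)·131.25

4.8577 % ABV


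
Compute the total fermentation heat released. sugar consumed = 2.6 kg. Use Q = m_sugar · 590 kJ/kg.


Q = 2.6 · 590

1534.0000 kJ


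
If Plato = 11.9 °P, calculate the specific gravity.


SG = 259/(259 − P)
SG = 259/(259 − 11.9)

1.0482


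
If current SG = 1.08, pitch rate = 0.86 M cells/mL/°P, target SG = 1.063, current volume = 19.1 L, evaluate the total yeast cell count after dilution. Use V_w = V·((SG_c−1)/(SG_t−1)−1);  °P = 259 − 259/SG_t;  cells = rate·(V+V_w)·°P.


V_w = 19.1·((1.08−1)/(1.063−1)−1) = 5.1540
V_final = 19.1 + 5.1540 = 24.2540
°P = 259 − 259/1.063 = 15.3500
cells = 0.86·24.2540·15.3500

320.1757 billion cells


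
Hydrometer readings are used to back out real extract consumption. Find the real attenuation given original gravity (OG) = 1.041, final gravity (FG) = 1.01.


AA = (OG−FG)/(OG−1)·100;  RA = AA·0.8192
AA = (1.041 − 1.01)/(1.041 − 1)·100 = 75.6098
RA = 75.6098·0.8192

61.9395 %


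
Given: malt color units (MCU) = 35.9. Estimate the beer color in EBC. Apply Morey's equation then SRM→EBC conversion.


SRM = 1.4922·MCU^0.6859;  EBC = SRM·1.97
SRM = 1.4922·35.9^0.6859 = 17.3967
EBC = 17.3967·1.97

34.2715 EBC


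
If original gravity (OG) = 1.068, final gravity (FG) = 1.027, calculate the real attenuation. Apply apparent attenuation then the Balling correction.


AA = (OG−FG)/(OG−1)·100;  RA = AA·0.8192
AA = (1.068 − 1.027)/(1.068 − 1)·100 = 60.2941
RA = 60.2941·0.8192

49.3929 %


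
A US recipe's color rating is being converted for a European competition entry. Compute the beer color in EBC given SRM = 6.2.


EBC = SRM · 1.97
EBC = 6.2 · 1.97

12.2140 EBC


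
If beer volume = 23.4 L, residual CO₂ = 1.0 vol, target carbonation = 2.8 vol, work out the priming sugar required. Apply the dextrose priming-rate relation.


sugar = (target − residual)·4.0·V
sugar = (2.8 − 1.0)·4.0·23.4

168.4800 g


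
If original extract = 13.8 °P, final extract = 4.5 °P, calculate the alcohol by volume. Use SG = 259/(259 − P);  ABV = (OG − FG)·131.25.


OG = 259/(259 − 13.8) = 1.0563
FG = 259/(259 − 4.5) = 1.0177
ABV = (1.0563 − 1.0177)·131.25

5.0661 % ABV


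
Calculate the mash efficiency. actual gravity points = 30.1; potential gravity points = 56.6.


efficiency = actual / potential × 100
efficiency = 30.1 / 56.6 × 100

53.1802 %


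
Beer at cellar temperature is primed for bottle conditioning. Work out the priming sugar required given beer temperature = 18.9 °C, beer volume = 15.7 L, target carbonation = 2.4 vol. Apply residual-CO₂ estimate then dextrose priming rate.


residual = 14.695·(0.01821 + 0.09011·e^(−0.04·T));  sugar = (target − residual)·4.0·V
residual = 14.695·(0.01821 + 0.09011·e^(−0.04·18.9)) = 0.8893
sugar = (2.4 − 0.8893)·4.0·15.7

94.8691 g


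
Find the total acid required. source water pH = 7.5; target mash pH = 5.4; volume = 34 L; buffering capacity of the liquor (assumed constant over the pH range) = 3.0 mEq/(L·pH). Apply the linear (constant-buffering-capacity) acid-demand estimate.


acid = buffering capacity · (pH_source − pH_target) · V
acid = 3.0 · (7.5 − 5.4) · 34

214.2000 mEq


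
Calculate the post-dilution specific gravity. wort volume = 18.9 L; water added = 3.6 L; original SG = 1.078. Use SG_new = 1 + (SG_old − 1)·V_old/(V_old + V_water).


pts = (1.078 − 1)·1000·18.9/(18.9 + 3.6) = 65.5200
SG_new = 1 + 65.5200/1000

1.0655


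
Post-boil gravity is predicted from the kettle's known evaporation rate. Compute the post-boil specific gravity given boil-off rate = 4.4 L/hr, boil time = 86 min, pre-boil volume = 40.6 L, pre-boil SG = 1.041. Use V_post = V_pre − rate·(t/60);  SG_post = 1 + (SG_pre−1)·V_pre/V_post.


V_post = 40.6 − 4.4·(86/60) = 34.2933
SG_post = 1 + (1.041 − 1)·40.6/34.2933

1.0485


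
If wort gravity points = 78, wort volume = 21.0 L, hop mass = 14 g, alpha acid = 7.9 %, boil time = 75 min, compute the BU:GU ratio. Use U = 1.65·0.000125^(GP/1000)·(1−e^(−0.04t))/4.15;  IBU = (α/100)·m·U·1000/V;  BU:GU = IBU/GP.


U = 1.65·0.000125^(78/1000)·(1−e^(−0.04·75))/4.15 = 0.1874
IBU = (7.9/100)·14·0.1874·1000/21.0 = 9.8708
BU:GU = 9.8708/78

0.1265


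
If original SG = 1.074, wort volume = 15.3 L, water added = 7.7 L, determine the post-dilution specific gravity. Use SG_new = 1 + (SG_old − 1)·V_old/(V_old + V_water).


pts = (1.074 − 1)·1000·15.3/(15.3 + 7.7) = 49.2261
SG_new = 1 + 49.2261/1000

1.0492


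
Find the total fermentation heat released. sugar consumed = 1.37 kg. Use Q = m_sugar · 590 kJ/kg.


Q = 1.37 · 590

808.3000 kJ


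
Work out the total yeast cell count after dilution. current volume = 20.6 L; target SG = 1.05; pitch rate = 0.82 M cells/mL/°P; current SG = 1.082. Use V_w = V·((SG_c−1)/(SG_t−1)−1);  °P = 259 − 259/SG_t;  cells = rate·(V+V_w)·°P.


V_w = 20.6·((1.082−1)/(1.05−1)−1) = 13.1840
V_final = 20.6 + 13.1840 = 33.7840
°P = 259 − 259/1.05 = 12.3333
cells = 0.82·33.7840·12.3333

341.6689 billion cells


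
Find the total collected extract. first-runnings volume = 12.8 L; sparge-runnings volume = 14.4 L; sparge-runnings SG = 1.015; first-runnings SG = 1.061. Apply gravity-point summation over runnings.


total = Σ (SG_i − 1)·1000·V_i
first = (1.061 − 1)·1000·12.8 = 780.8000
sparge = (1.015 − 1)·1000·14.4 = 216.0000
total = 780.8000 + 216.0000

996.8000 gravity·L


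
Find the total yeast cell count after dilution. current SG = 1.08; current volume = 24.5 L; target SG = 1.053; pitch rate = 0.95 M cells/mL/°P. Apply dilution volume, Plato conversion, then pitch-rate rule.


V_w = V·((SG_c−1)/(SG_t−1)−1);  °P = 259 − 259/SG_t;  cells = rate·(V+V_w)·°P
V_w = 24.5·((1.08−1)/(1.053−1)−1) = 12.4811
V_final = 24.5 + 12.4811 = 36.9811
°P = 259 − 259/1.053 = 13.0361
cells = 0.95·36.9811·13.0361

457.9848 billion cells


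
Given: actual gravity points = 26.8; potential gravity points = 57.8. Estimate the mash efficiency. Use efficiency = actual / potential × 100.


efficiency = 26.8 / 57.8 × 100

46.3668 %


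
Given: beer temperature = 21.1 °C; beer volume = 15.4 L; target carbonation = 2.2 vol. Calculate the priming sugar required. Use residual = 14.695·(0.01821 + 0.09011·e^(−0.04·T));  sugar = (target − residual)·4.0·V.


residual = 14.695·(0.01821 + 0.09011·e^(−0.04·21.1)) = 0.8370
sugar = (2.2 − 0.8370)·4.0·15.4

83.9626 g


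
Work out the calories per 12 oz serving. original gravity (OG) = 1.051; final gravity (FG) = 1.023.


ABW = (OG−FG)·131.25·0.79/FG;  °P = 259 − 259/SG (for OG→OE and FG→AE);  RE = 0.1808·OE + 0.8192·AE;  Cal = (6.9·ABW + 4·(RE−0.1))·FG·3.55
ABW = (1.051 − 1.023)·131.25·0.79/1.023 = 2.8380
OE = 259 − 259/1.051 = 12.5680 °P
AE = 259 − 259/1.023 = 5.8231 °P
RE = 0.1808·12.5680 + 0.8192·5.8231 = 7.0426 °P
Cal = (6.9·2.8380 + 4·(7.0426−0.1))·1.023·3.55

171.9669 kcal


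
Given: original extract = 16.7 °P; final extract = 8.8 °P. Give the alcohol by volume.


SG = 259/(259 − P);  ABV = (OG − FG)·131.25
OG = 259/(259 − 16.7) = 1.0689
FG = 259/(259 − 8.8) = 1.0352
ABV = (1.0689 − 1.0352)·131.25

4.4298 % ABV


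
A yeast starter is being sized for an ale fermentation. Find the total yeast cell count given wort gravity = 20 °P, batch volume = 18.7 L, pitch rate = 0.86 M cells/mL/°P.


cells (billions) = rate · V_L · °P
cells = 0.86 · 18.7 · 20

321.6400 billion cells


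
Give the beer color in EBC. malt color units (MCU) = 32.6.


SRM = 1.4922·MCU^0.6859;  EBC = SRM·1.97
SRM = 1.4922·32.6^0.6859 = 16.2833
EBC = 16.2833·1.97

32.0781 EBC


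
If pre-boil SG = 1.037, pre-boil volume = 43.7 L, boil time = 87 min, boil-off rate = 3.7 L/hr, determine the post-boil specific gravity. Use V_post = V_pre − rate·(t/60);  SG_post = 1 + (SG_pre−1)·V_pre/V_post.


V_post = 43.7 − 3.7·(87/60) = 38.3350
SG_post = 1 + (1.037 − 1)·43.7/38.3350

1.0422


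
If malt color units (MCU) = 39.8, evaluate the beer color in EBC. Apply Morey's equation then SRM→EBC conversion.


SRM = 1.4922·MCU^0.6859;  EBC = SRM·1.97
SRM = 1.4922·39.8^0.6859 = 18.6718
EBC = 18.6718·1.97

36.7835 EBC


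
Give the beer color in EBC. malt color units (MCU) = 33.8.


SRM = 1.4922·MCU^0.6859;  EBC = SRM·1.97
SRM = 1.4922·33.8^0.6859 = 16.6921
EBC = 16.6921·1.97

32.8834 EBC


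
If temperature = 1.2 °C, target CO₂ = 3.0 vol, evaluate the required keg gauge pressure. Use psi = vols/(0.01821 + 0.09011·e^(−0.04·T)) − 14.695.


psi = 3.0/(0.01821 + 0.09011·e^(−0.04·1.2)) − 14.695

14.1243 psi


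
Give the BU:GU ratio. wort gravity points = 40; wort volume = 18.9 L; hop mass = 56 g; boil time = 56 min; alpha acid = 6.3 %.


U = 1.65·0.000125^(GP/1000)·(1−e^(−0.04t))/4.15;  IBU = (α/100)·m·U·1000/V;  BU:GU = IBU/GP
U = 1.65·0.000125^(40/1000)·(1−e^(−0.04·56))/4.15 = 0.2480
IBU = (6.3/100)·56·0.2480·1000/18.9 = 46.2907
BU:GU = 46.2907/40

1.1573


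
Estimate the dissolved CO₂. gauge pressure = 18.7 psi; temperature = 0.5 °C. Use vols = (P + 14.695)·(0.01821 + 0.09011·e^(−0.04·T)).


vols = (18.7 + 14.695)·(0.01821 + 0.09011·e^(−0.04·0.5))

3.5578 volumes


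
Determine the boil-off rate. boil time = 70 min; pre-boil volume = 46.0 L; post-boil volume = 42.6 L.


rate = (V_pre − V_post) / (t_min/60)
rate = (46.0 − 42.6) / (70/60)

2.9143 L/hr


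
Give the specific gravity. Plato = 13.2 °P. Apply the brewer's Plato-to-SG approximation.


SG = 259/(259 − P)
SG = 259/(259 − 13.2)

1.0537


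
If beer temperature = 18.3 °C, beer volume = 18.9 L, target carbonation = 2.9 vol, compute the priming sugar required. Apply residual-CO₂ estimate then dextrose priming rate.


residual = 14.695·(0.01821 + 0.09011·e^(−0.04·T));  sugar = (target − residual)·4.0·V
residual = 14.695·(0.01821 + 0.09011·e^(−0.04·18.3)) = 0.9044
sugar = (2.9 − 0.9044)·4.0·18.9

150.8637 g


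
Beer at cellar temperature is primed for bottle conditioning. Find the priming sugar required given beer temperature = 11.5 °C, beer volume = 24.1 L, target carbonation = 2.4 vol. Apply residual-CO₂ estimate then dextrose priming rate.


residual = 14.695·(0.01821 + 0.09011·e^(−0.04·T));  sugar = (target − residual)·4.0·V
residual = 14.695·(0.01821 + 0.09011·e^(−0.04·11.5)) = 1.1035
sugar = (2.4 − 1.1035)·4.0·24.1

124.9806 g


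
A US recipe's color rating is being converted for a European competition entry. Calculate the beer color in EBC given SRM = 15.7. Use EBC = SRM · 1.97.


EBC = 15.7 · 1.97

30.9290 EBC


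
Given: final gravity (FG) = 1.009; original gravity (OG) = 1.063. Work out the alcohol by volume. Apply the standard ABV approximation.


ABV = (OG − FG) · 131.25
ABV = (1.063 − 1.009) · 131.25

7.0875 % ABV


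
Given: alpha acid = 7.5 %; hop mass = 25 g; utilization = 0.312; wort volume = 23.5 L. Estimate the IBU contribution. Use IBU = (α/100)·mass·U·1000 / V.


IBU = (7.5/100)·25·0.312·1000 / 23.5

24.8936 IBU


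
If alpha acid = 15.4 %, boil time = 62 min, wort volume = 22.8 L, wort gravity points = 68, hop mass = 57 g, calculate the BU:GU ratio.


U = 1.65·0.000125^(GP/1000)·(1−e^(−0.04t))/4.15;  IBU = (α/100)·m·U·1000/V;  BU:GU = IBU/GP
U = 1.65·0.000125^(68/1000)·(1−e^(−0.04·62))/4.15 = 0.1977
IBU = (15.4/100)·57·0.1977·1000/22.8 = 76.1209
BU:GU = 76.1209/68

1.1194


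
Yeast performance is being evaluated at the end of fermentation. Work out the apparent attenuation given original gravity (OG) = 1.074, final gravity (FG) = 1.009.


AA = (OG − FG)/(OG − 1) · 100
AA = (1.074 − 1.009)/(1.074 − 1) · 100

87.8378 %


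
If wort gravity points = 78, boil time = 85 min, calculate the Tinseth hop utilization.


U = 1.65·0.000125^(GP/1000) · (1 − e^(−0.04·t))/4.15
bigness = 1.65·0.000125^(78/1000) = 0.8185
boil_factor = (1 − e^(−0.04·85))/4.15 = 0.2329
U = 0.8185 · 0.2329

0.1907


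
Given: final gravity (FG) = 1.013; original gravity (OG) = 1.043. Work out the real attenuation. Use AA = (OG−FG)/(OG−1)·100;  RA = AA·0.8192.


AA = (1.043 − 1.013)/(1.043 − 1)·100 = 69.7674
RA = 69.7674·0.8192

57.1535 %


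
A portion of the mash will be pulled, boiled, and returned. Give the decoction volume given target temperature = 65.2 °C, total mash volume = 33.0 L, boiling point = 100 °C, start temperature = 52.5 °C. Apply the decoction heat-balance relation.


V_dec = V_total·(T_target − T_start)/(T_boil − T_start)
V_dec = 33.0·(65.2 − 52.5)/(100 − 52.5)

8.8232 L


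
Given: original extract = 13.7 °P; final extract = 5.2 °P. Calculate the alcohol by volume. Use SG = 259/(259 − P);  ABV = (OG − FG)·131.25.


OG = 259/(259 − 13.7) = 1.0558
FG = 259/(259 − 5.2) = 1.0205
ABV = (1.0558 − 1.0205)·131.25

4.6412 % ABV


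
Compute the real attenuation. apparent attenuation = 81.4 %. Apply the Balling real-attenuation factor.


RA = AA · 0.8192
RA = 81.4 · 0.8192

66.6829 %


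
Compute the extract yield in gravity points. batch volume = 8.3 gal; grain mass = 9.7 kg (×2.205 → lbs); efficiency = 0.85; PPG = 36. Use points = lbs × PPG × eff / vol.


lbs = 9.7 × 2.205 = 21.3885
points = 21.3885 × 36 × 0.85 / 8.3

78.8540 points


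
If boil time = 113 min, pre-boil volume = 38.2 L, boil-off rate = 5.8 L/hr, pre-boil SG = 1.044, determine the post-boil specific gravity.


V_post = V_pre − rate·(t/60);  SG_post = 1 + (SG_pre−1)·V_pre/V_post
V_post = 38.2 − 5.8·(113/60) = 27.2767
SG_post = 1 + (1.044 − 1)·38.2/27.2767

1.0616
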